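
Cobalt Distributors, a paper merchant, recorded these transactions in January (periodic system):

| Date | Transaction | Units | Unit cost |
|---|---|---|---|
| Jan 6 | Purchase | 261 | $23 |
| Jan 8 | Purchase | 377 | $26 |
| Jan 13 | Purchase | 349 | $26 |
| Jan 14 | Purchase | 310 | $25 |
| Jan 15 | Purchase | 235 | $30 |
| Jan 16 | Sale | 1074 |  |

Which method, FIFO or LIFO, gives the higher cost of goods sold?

FIFO COGS: 261 @ $23 + 377 @ $26 + 349 @ $26 + 87 @ $25 = $27,054
LIFO COGS: 235 @ $30 + 310 @ $25 + 349 @ $26 + 180 @ $26 = $28,554

LIFO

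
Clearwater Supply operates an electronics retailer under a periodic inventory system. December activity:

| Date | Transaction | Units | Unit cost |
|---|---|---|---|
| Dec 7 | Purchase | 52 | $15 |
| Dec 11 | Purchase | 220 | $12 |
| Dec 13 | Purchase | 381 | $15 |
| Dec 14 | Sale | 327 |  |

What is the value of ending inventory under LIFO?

Ending inventory = $4,230

Dec 14, 327 sold [LIFO — newest first]: 327 @ $15 = $4,905
Ending inventory: 52 @ $15 + 220 @ $12 + 54 @ $15 = $4,230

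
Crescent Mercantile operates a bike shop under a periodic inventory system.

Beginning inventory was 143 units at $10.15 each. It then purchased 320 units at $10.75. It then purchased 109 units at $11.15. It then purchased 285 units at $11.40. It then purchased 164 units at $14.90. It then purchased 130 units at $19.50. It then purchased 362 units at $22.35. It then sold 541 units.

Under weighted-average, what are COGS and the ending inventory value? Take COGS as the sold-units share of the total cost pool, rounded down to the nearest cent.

COGS = $8,018.49; ending inventory = $14,406.61

Sale 1, sell 541: 541/1513 × $22,425.10 → $8,018.49
Ending inventory (cost pool remaining) = $14,406.61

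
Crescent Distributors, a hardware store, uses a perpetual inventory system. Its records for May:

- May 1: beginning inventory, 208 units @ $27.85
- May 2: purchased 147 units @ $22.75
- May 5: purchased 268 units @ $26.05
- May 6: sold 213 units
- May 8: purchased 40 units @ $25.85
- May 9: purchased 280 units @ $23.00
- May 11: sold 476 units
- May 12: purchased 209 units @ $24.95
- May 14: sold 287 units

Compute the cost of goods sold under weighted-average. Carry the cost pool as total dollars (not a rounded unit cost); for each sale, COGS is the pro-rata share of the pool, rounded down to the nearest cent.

After May 1: 208 on hand, pool $5,792.80 (≈ $27.8500 each)
After May 2: 355 on hand, pool $9,137.05 (≈ $25.7382 each)
After May 5: 623 on hand, pool $16,118.45 (≈ $25.8723 each)
May 6, sell 213: 213/623 × $16,118.45 → $5,510.80
After May 8: 450 on hand, pool $11,641.65 (≈ $25.8703 each)
After May 9: 730 on hand, pool $18,081.65 (≈ $24.7694 each)
May 11, sell 476: 476/730 × $18,081.65 → $11,790.22
After May 12: 463 on hand, pool $11,505.98 (≈ $24.8509 each)
May 14, sell 287: 287/463 × $11,505.98 → $7,132.21
Total COGS = $5,510.80 + $11,790.22 + $7,132.21 = $24,433.23
Ending inventory (cost pool remaining) = $4,373.77
Check: goods available $28,807.00 = COGS $24,433.23 + ending $4,373.77

COGS = $24,433.23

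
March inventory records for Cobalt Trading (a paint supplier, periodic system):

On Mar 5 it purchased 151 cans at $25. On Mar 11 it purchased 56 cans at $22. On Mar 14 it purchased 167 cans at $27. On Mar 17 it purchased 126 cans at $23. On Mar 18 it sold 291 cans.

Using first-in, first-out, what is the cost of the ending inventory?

Ending inventory = $5,139

Mar 18, 291 sold [FIFO — oldest first]: 151 @ $25 + 56 @ $22 + 84 @ $27 = $7,275
Ending inventory: 83 @ $27 + 126 @ $23 = $5,139
Check: goods available $12,414 = COGS $7,275 + ending $5,139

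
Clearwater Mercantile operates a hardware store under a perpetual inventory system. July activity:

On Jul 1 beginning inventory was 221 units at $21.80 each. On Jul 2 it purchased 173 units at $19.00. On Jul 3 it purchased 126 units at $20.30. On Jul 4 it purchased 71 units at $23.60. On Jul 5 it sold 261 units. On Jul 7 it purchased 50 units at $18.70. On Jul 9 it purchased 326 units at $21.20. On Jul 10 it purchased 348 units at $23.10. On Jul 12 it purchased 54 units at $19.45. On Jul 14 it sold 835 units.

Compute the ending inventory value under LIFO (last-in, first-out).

Jul 5, 261 sold [LIFO — newest first]: 71 @ $23.60 + 126 @ $20.30 + 64 @ $19.00 = $5,449.40
Jul 14, 835 sold [LIFO — newest first]: 54 @ $19.45 + 348 @ $23.10 + 326 @ $21.20 + 50 @ $18.70 + 57 @ $19.00 = $18,018.30
Total COGS = $5,449.40 + $18,018.30 = $23,467.70
Ending inventory: 221 @ $21.80 + 52 @ $19.00 = $5,805.80

Ending inventory = $5,805.80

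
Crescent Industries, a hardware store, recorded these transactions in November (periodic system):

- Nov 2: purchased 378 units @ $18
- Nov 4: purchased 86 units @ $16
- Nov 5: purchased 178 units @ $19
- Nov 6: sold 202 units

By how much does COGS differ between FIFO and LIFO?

$130

FIFO COGS: 202 @ $18 = $3,636
LIFO COGS: 178 @ $19 + 24 @ $16 = $3,766
Difference = |$3,636 − $3,766| = $130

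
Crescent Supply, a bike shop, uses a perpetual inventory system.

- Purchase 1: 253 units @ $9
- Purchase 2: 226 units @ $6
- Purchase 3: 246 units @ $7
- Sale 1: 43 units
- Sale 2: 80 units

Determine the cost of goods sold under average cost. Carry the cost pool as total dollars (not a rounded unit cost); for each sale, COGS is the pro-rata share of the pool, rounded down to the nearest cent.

COGS = $908.49

After Purchase 1: 253 on hand, pool $2,277.00 (≈ $9.0000 each)
After Purchase 2: 479 on hand, pool $3,633.00 (≈ $7.5846 each)
After Purchase 3: 725 on hand, pool $5,355.00 (≈ $7.3862 each)
Sale 1, sell 43: 43/725 × $5,355.00 → $317.60
Sale 2, sell 80: 80/682 × $5,037.40 → $590.89
Total COGS = $317.60 + $590.89 = $908.49
Ending inventory (cost pool remaining) = $4,446.51
Check: goods available $5,355.00 = COGS $908.49 + ending $4,446.51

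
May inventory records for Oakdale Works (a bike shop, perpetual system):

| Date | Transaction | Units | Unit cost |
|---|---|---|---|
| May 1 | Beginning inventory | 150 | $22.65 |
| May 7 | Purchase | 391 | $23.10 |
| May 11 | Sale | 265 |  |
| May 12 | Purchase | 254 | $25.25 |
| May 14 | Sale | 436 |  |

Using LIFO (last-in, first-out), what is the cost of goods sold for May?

May 11, 265 sold [LIFO — newest first]: 265 @ $23.10 = $6,121.50
May 14, 436 sold [LIFO — newest first]: 254 @ $25.25 + 126 @ $23.10 + 56 @ $22.65 = $10,592.50
Total COGS = $6,121.50 + $10,592.50 = $16,714.00
Ending inventory: 94 @ $22.65 = $2,129.10

COGS = $16,714.00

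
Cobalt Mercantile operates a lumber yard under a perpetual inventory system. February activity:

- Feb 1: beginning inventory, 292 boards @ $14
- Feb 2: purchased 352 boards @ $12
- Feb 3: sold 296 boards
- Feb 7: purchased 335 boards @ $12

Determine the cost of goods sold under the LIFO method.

Feb 3, 296 sold [LIFO — newest first]: 296 @ $12 = $3,552
Ending inventory: 292 @ $14 + 56 @ $12 + 335 @ $12 = $8,780
Check: goods available $12,332 = COGS $3,552 + ending $8,780

COGS = $3,552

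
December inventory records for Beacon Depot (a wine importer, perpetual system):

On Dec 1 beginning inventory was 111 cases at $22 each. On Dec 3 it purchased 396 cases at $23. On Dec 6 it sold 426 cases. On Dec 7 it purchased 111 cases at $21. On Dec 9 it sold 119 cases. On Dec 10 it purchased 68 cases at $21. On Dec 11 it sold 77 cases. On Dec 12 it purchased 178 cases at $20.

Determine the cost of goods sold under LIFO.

COGS = $13,901

Dec 6, 426 sold [LIFO — newest first]: 396 @ $23 + 30 @ $22 = $9,768
Dec 9, 119 sold [LIFO — newest first]: 111 @ $21 + 8 @ $22 = $2,507
Dec 11, 77 sold [LIFO — newest first]: 68 @ $21 + 9 @ $22 = $1,626
Total COGS = $9,768 + $2,507 + $1,626 = $13,901
Ending inventory: 64 @ $22 + 178 @ $20 = $4,968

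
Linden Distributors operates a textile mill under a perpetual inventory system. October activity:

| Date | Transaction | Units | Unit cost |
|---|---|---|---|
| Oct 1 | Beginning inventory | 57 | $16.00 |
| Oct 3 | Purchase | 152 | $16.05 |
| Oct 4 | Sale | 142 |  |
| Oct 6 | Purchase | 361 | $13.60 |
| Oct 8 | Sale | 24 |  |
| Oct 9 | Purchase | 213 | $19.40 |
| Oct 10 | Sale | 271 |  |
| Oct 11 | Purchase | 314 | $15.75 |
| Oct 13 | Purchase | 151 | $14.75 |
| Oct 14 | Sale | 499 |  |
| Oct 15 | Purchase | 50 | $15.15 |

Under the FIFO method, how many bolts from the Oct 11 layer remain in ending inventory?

161

Oct 4, 142 sold [FIFO — oldest first]: 57 @ $16.00 + 85 @ $16.05 = $2,276.25
Oct 8, 24 sold [FIFO — oldest first]: 24 @ $16.05 = $385.20
Oct 10, 271 sold [FIFO — oldest first]: 43 @ $16.05 + 228 @ $13.60 = $3,790.95
Oct 14, 499 sold [FIFO — oldest first]: 133 @ $13.60 + 213 @ $19.40 + 153 @ $15.75 = $8,350.75
Total COGS = $2,276.25 + $385.20 + $3,790.95 + $8,350.75 = $14,803.15
Ending inventory: 161 @ $15.75 + 151 @ $14.75 + 50 @ $15.15 = $5,520.50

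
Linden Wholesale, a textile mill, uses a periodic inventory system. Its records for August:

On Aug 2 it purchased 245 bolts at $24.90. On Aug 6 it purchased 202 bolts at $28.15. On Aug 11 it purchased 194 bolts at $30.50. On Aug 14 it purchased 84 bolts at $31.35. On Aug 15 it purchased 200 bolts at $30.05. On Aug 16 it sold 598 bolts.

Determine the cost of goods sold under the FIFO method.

Aug 16, 598 sold [FIFO — oldest first]: 245 @ $24.90 + 202 @ $28.15 + 151 @ $30.50 = $16,392.30
Ending inventory: 43 @ $30.50 + 84 @ $31.35 + 200 @ $30.05 = $9,954.90
Check: goods available $26,347.20 = COGS $16,392.30 + ending $9,954.90

COGS = $16,392.30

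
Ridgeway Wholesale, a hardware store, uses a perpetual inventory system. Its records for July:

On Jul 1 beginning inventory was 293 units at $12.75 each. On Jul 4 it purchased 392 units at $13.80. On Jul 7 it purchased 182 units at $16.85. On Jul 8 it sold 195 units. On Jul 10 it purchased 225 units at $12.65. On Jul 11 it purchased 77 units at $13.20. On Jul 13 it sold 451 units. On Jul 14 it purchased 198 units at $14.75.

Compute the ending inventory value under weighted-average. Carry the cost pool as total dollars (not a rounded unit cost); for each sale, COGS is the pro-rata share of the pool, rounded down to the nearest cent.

After Jul 1: 293 on hand, pool $3,735.75 (≈ $12.7500 each)
After Jul 4: 685 on hand, pool $9,145.35 (≈ $13.3509 each)
After Jul 7: 867 on hand, pool $12,212.05 (≈ $14.0854 each)
Jul 8, sell 195: 195/867 × $12,212.05 → $2,746.65
After Jul 10: 897 on hand, pool $12,311.65 (≈ $13.7254 each)
After Jul 11: 974 on hand, pool $13,328.05 (≈ $13.6838 each)
Jul 13, sell 451: 451/974 × $13,328.05 → $6,171.40
After Jul 14: 721 on hand, pool $10,077.15 (≈ $13.9766 each)
Total COGS = $2,746.65 + $6,171.40 = $8,918.05
Ending inventory (cost pool remaining) = $10,077.15

Ending inventory = $10,077.15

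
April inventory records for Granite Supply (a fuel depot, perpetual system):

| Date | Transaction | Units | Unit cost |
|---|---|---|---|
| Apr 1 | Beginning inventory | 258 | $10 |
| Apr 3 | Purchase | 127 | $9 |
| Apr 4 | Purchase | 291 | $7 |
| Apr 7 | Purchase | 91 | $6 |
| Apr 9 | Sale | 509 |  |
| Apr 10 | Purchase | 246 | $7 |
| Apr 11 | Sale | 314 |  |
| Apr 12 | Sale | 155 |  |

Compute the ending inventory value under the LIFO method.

Apr 9, 509 sold [LIFO — newest first]: 91 @ $6 + 291 @ $7 + 127 @ $9 = $3,726
Apr 11, 314 sold [LIFO — newest first]: 246 @ $7 + 68 @ $10 = $2,402
Apr 12, 155 sold [LIFO — newest first]: 155 @ $10 = $1,550
Total COGS = $3,726 + $2,402 + $1,550 = $7,678
Ending inventory: 35 @ $10 = $350

Ending inventory = $350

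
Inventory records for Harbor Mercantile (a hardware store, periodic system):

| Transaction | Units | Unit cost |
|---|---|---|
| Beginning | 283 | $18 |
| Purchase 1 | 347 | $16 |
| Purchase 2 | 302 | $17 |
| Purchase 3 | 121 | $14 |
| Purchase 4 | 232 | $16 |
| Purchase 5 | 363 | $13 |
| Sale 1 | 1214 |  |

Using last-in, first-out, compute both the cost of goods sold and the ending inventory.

COGS = $18,395; ending inventory = $7,510

Sale 1 (1214) [LIFO — newest first]: 363 @ $13 + 232 @ $16 + 121 @ $14 + 302 @ $17 + 196 @ $16 = $18,395
Ending inventory: 283 @ $18 + 151 @ $16 = $7,510
Check: goods available $25,905 = COGS $18,395 + ending $7,510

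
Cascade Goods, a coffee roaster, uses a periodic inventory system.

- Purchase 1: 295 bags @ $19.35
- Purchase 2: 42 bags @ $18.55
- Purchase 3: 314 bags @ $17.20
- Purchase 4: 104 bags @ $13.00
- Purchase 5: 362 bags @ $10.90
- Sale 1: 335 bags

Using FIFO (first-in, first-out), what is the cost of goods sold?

COGS = $6,450.25

Sale 1 (335) [FIFO — oldest first]: 295 @ $19.35 + 40 @ $18.55 = $6,450.25
Ending inventory: 2 @ $18.55 + 314 @ $17.20 + 104 @ $13.00 + 362 @ $10.90 = $10,735.70
Check: goods available $17,185.95 = COGS $6,450.25 + ending $10,735.70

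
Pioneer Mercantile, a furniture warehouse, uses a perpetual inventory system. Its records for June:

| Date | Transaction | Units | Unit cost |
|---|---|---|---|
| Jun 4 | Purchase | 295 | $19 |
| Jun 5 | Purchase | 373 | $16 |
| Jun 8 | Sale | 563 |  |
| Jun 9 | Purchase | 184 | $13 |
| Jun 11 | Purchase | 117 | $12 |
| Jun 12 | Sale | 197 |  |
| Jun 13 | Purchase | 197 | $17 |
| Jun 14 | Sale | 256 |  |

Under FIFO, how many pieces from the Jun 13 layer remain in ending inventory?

Jun 8, 563 sold [FIFO — oldest first]: 295 @ $19 + 268 @ $16 = $9,893
Jun 12, 197 sold [FIFO — oldest first]: 105 @ $16 + 92 @ $13 = $2,876
Jun 14, 256 sold [FIFO — oldest first]: 92 @ $13 + 117 @ $12 + 47 @ $17 = $3,399
Total COGS = $9,893 + $2,876 + $3,399 = $16,168
Ending inventory: 150 @ $17 = $2,550
Check: goods available $18,718 = COGS $16,168 + ending $2,550

150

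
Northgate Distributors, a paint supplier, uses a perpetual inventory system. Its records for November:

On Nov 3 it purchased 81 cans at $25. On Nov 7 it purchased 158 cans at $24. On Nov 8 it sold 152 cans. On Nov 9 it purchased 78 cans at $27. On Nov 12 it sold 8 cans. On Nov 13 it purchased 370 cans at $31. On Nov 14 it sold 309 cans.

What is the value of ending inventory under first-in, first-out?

Ending inventory = $6,758

Nov 8, 152 sold [FIFO — oldest first]: 81 @ $25 + 71 @ $24 = $3,729
Nov 12, 8 sold [FIFO — oldest first]: 8 @ $24 = $192
Nov 14, 309 sold [FIFO — oldest first]: 79 @ $24 + 78 @ $27 + 152 @ $31 = $8,714
Total COGS = $3,729 + $192 + $8,714 = $12,635
Ending inventory: 218 @ $31 = $6,758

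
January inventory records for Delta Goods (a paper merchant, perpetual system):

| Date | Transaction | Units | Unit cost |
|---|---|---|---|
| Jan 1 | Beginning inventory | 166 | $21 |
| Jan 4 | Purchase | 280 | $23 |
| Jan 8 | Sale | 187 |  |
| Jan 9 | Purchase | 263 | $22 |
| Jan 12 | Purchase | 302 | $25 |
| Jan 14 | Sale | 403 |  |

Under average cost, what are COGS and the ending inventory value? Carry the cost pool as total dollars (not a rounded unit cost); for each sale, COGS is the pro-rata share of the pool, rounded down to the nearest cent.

After Jan 1: 166 on hand, pool $3,486.00 (≈ $21.0000 each)
After Jan 4: 446 on hand, pool $9,926.00 (≈ $22.2556 each)
Jan 8, sell 187: 187/446 × $9,926.00 → $4,161.79
After Jan 9: 522 on hand, pool $11,550.21 (≈ $22.1268 each)
After Jan 12: 824 on hand, pool $19,100.21 (≈ $23.1799 each)
Jan 14, sell 403: 403/824 × $19,100.21 → $9,341.48
Total COGS = $4,161.79 + $9,341.48 = $13,503.27
Ending inventory (cost pool remaining) = $9,758.73

COGS = $13,503.27; ending inventory = $9,758.73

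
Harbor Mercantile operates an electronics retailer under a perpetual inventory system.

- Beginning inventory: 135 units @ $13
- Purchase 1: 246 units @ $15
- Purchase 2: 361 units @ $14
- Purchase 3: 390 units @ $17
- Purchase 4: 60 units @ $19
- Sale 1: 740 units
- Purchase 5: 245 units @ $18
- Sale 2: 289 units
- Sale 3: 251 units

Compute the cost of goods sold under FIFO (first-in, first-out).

Sale 1 (740) [FIFO — oldest first]: 135 @ $13 + 246 @ $15 + 359 @ $14 = $10,471
Sale 2 (289) [FIFO — oldest first]: 2 @ $14 + 287 @ $17 = $4,907
Sale 3 (251) [FIFO — oldest first]: 103 @ $17 + 60 @ $19 + 88 @ $18 = $4,475
Total COGS = $10,471 + $4,907 + $4,475 = $19,853
Ending inventory: 157 @ $18 = $2,826
Check: goods available $22,679 = COGS $19,853 + ending $2,826

COGS = $19,853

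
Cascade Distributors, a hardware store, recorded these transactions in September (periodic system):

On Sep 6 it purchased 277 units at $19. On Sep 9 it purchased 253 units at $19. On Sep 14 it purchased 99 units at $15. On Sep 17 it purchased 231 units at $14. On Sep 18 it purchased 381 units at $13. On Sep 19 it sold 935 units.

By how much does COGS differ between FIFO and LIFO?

$1,836

FIFO COGS: 277 @ $19 + 253 @ $19 + 99 @ $15 + 231 @ $14 + 75 @ $13 = $15,764
LIFO COGS: 381 @ $13 + 231 @ $14 + 99 @ $15 + 224 @ $19 = $13,928
Difference = |$15,764 − $13,928| = $1,836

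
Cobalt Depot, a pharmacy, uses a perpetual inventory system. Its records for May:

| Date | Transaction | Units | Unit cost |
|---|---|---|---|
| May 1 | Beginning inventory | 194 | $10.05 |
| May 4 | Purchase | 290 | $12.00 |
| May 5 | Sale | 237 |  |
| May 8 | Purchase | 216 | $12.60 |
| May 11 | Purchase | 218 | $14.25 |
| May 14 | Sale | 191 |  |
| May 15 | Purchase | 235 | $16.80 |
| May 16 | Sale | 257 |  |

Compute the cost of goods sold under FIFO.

May 5, 237 sold [FIFO — oldest first]: 194 @ $10.05 + 43 @ $12.00 = $2,465.70
May 14, 191 sold [FIFO — oldest first]: 191 @ $12.00 = $2,292.00
May 16, 257 sold [FIFO — oldest first]: 56 @ $12.00 + 201 @ $12.60 = $3,204.60
Total COGS = $2,465.70 + $2,292.00 + $3,204.60 = $7,962.30
Ending inventory: 15 @ $12.60 + 218 @ $14.25 + 235 @ $16.80 = $7,243.50
Check: goods available $15,205.80 = COGS $7,962.30 + ending $7,243.50

COGS = $7,962.30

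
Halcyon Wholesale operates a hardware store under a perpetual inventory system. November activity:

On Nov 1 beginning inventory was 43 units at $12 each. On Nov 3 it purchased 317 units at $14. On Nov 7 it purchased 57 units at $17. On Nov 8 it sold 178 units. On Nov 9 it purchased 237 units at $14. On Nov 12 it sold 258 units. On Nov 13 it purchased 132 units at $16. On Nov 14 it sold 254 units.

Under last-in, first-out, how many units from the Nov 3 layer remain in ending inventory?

Nov 8, 178 sold [LIFO — newest first]: 57 @ $17 + 121 @ $14 = $2,663
Nov 12, 258 sold [LIFO — newest first]: 237 @ $14 + 21 @ $14 = $3,612
Nov 14, 254 sold [LIFO — newest first]: 132 @ $16 + 122 @ $14 = $3,820
Total COGS = $2,663 + $3,612 + $3,820 = $10,095
Ending inventory: 43 @ $12 + 53 @ $14 = $1,258

53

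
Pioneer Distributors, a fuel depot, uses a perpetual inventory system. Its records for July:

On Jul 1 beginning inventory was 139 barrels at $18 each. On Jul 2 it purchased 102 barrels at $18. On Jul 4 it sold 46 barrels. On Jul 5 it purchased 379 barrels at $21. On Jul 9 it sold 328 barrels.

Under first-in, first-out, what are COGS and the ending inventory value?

COGS = $7,131; ending inventory = $5,166

Jul 4, 46 sold [FIFO — oldest first]: 46 @ $18 = $828
Jul 9, 328 sold [FIFO — oldest first]: 93 @ $18 + 102 @ $18 + 133 @ $21 = $6,303
Total COGS = $828 + $6,303 = $7,131
Ending inventory: 246 @ $21 = $5,166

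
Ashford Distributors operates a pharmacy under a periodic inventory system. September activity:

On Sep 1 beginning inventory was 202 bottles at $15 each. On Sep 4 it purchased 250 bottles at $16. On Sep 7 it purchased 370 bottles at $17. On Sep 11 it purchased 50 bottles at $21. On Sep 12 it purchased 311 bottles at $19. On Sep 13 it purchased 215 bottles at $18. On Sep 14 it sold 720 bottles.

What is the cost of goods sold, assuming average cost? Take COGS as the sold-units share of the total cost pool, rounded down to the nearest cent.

Sep 14, sell 720: 720/1398 × $24,149.00 → $12,437.25
Ending inventory (cost pool remaining) = $11,711.75
Check: goods available $24,149.00 = COGS $12,437.25 + ending $11,711.75

COGS = $12,437.25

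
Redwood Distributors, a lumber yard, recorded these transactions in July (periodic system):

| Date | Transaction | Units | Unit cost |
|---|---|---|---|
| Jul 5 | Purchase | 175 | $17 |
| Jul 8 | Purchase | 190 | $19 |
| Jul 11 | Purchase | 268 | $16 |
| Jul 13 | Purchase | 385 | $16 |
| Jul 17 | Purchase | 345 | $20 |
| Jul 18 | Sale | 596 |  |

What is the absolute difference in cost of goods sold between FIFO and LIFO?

$635

FIFO COGS: 175 @ $17 + 190 @ $19 + 231 @ $16 = $10,281
LIFO COGS: 345 @ $20 + 251 @ $16 = $10,916
Difference = |$10,281 − $10,916| = $635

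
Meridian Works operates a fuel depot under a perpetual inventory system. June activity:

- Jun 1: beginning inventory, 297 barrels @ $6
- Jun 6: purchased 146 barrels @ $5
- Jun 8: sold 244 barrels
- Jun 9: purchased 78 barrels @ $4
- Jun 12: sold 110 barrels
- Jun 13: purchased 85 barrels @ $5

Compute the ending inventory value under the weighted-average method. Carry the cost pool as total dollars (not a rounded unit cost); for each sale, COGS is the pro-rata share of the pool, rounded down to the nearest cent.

After Jun 1: 297 on hand, pool $1,782.00 (≈ $6.0000 each)
After Jun 6: 443 on hand, pool $2,512.00 (≈ $5.6704 each)
Jun 8, sell 244: 244/443 × $2,512.00 → $1,383.58
After Jun 9: 277 on hand, pool $1,440.42 (≈ $5.2001 each)
Jun 12, sell 110: 110/277 × $1,440.42 → $572.00
After Jun 13: 252 on hand, pool $1,293.42 (≈ $5.1326 each)
Total COGS = $1,383.58 + $572.00 = $1,955.58
Ending inventory (cost pool remaining) = $1,293.42
Check: goods available $3,249.00 = COGS $1,955.58 + ending $1,293.42

Ending inventory = $1,293.42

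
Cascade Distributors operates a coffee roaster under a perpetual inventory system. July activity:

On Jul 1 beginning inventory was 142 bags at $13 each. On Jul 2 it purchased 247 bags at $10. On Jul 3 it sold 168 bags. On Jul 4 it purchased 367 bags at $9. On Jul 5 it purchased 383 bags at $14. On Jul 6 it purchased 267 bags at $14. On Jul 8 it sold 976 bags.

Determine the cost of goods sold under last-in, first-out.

Jul 3, 168 sold [LIFO — newest first]: 168 @ $10 = $1,680
Jul 8, 976 sold [LIFO — newest first]: 267 @ $14 + 383 @ $14 + 326 @ $9 = $12,034
Total COGS = $1,680 + $12,034 = $13,714
Ending inventory: 142 @ $13 + 79 @ $10 + 41 @ $9 = $3,005

COGS = $13,714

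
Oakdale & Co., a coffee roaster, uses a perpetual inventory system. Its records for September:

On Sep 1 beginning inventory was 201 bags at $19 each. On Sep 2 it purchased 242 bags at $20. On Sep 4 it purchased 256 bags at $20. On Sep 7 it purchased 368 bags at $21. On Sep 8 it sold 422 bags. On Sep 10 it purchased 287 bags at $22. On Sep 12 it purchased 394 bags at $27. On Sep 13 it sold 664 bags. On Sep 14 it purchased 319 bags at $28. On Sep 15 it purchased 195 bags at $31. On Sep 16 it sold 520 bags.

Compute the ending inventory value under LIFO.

Sep 8, 422 sold [LIFO — newest first]: 368 @ $21 + 54 @ $20 = $8,808
Sep 13, 664 sold [LIFO — newest first]: 394 @ $27 + 270 @ $22 = $16,578
Sep 16, 520 sold [LIFO — newest first]: 195 @ $31 + 319 @ $28 + 6 @ $22 = $15,109
Total COGS = $8,808 + $16,578 + $15,109 = $40,495
Ending inventory: 201 @ $19 + 242 @ $20 + 202 @ $20 + 11 @ $22 = $12,941

Ending inventory = $12,941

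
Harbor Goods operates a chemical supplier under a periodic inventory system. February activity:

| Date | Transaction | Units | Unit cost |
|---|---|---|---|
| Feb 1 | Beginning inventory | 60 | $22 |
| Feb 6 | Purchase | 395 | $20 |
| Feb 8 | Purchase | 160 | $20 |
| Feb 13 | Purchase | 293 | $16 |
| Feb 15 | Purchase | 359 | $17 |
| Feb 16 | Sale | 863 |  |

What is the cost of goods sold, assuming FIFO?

Feb 16, 863 sold [FIFO — oldest first]: 60 @ $22 + 395 @ $20 + 160 @ $20 + 248 @ $16 = $16,388
Ending inventory: 45 @ $16 + 359 @ $17 = $6,823

COGS = $16,388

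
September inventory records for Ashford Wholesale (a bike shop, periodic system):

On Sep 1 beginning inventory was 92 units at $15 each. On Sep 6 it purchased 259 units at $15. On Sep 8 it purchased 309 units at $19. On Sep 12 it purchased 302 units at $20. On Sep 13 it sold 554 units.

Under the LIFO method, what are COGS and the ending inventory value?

COGS = $10,828; ending inventory = $6,348

Sep 13, 554 sold [LIFO — newest first]: 302 @ $20 + 252 @ $19 = $10,828
Ending inventory: 92 @ $15 + 259 @ $15 + 57 @ $19 = $6,348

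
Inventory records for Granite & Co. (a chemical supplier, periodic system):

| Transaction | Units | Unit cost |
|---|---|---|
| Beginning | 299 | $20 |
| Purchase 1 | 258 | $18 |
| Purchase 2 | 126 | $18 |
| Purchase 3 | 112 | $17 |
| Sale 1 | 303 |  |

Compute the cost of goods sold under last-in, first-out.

COGS = $5,342

Sale 1 (303) [LIFO — newest first]: 112 @ $17 + 126 @ $18 + 65 @ $18 = $5,342
Ending inventory: 299 @ $20 + 193 @ $18 = $9,454
Check: goods available $14,796 = COGS $5,342 + ending $9,454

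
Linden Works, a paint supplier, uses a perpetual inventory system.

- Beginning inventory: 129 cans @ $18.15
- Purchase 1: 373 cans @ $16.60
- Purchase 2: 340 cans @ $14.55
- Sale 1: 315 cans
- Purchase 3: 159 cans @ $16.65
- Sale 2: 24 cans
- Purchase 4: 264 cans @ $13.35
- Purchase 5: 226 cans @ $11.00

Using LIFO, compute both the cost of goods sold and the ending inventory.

Sale 1 (315) [LIFO — newest first]: 315 @ $14.55 = $4,583.25
Sale 2 (24) [LIFO — newest first]: 24 @ $16.65 = $399.60
Total COGS = $4,583.25 + $399.60 = $4,982.85
Ending inventory: 129 @ $18.15 + 373 @ $16.60 + 25 @ $14.55 + 135 @ $16.65 + 264 @ $13.35 + 226 @ $11.00 = $17,155.05
Check: goods available $22,137.90 = COGS $4,982.85 + ending $17,155.05

COGS = $4,982.85; ending inventory = $17,155.05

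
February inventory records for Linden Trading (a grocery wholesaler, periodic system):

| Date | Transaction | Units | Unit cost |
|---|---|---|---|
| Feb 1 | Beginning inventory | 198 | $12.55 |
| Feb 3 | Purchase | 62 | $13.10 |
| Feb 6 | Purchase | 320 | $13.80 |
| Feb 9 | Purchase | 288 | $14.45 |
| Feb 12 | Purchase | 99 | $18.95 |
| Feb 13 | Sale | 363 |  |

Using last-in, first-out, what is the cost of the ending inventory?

Ending inventory = $8,059.90

Feb 13, 363 sold [LIFO — newest first]: 99 @ $18.95 + 264 @ $14.45 = $5,690.85
Ending inventory: 198 @ $12.55 + 62 @ $13.10 + 320 @ $13.80 + 24 @ $14.45 = $8,059.90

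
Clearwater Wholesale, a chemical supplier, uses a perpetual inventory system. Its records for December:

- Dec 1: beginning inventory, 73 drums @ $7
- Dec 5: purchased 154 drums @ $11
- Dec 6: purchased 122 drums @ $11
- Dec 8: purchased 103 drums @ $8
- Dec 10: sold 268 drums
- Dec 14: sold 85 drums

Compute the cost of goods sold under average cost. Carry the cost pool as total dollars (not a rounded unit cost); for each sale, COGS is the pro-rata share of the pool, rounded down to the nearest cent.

COGS = $3,413.63

After Dec 1: 73 on hand, pool $511.00 (≈ $7.0000 each)
After Dec 5: 227 on hand, pool $2,205.00 (≈ $9.7137 each)
After Dec 6: 349 on hand, pool $3,547.00 (≈ $10.1633 each)
After Dec 8: 452 on hand, pool $4,371.00 (≈ $9.6704 each)
Dec 10, sell 268: 268/452 × $4,371.00 → $2,591.65
Dec 14, sell 85: 85/184 × $1,779.35 → $821.98
Total COGS = $2,591.65 + $821.98 = $3,413.63
Ending inventory (cost pool remaining) = $957.37
Check: goods available $4,371.00 = COGS $3,413.63 + ending $957.37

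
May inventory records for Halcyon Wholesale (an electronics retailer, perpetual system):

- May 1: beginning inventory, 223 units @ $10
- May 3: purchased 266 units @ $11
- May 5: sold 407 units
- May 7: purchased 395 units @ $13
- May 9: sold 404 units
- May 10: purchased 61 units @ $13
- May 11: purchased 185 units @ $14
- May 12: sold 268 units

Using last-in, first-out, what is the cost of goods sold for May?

COGS = $13,164

May 5, 407 sold [LIFO — newest first]: 266 @ $11 + 141 @ $10 = $4,336
May 9, 404 sold [LIFO — newest first]: 395 @ $13 + 9 @ $10 = $5,225
May 12, 268 sold [LIFO — newest first]: 185 @ $14 + 61 @ $13 + 22 @ $10 = $3,603
Total COGS = $4,336 + $5,225 + $3,603 = $13,164
Ending inventory: 51 @ $10 = $510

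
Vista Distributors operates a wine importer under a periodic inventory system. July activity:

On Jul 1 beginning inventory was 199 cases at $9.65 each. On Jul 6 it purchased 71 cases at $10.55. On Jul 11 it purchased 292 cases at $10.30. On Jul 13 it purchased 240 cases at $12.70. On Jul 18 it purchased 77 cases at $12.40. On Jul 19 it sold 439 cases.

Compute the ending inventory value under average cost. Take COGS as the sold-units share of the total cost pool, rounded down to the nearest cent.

Ending inventory = $4,845.41

Jul 19, sell 439: 439/879 × $9,679.80 → $4,834.39
Ending inventory (cost pool remaining) = $4,845.41
Check: goods available $9,679.80 = COGS $4,834.39 + ending $4,845.41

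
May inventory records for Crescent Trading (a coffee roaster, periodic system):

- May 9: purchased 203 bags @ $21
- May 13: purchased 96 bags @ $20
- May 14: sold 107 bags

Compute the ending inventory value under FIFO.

May 14, 107 sold [FIFO — oldest first]: 107 @ $21 = $2,247
Ending inventory: 96 @ $21 + 96 @ $20 = $3,936
Check: goods available $6,183 = COGS $2,247 + ending $3,936

Ending inventory = $3,936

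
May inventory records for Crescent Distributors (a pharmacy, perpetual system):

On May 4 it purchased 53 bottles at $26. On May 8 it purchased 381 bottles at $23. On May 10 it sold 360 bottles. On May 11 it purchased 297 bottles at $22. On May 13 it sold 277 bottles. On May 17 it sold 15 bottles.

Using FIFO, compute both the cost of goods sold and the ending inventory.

May 10, 360 sold [FIFO — oldest first]: 53 @ $26 + 307 @ $23 = $8,439
May 13, 277 sold [FIFO — oldest first]: 74 @ $23 + 203 @ $22 = $6,168
May 17, 15 sold [FIFO — oldest first]: 15 @ $22 = $330
Total COGS = $8,439 + $6,168 + $330 = $14,937
Ending inventory: 79 @ $22 = $1,738
Check: goods available $16,675 = COGS $14,937 + ending $1,738

COGS = $14,937; ending inventory = $1,738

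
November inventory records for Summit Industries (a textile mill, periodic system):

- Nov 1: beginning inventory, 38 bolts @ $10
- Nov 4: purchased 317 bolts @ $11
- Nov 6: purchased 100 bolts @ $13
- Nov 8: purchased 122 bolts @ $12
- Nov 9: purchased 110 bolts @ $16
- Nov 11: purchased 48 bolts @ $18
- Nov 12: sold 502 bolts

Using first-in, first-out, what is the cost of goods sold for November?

Nov 12, 502 sold [FIFO — oldest first]: 38 @ $10 + 317 @ $11 + 100 @ $13 + 47 @ $12 = $5,731
Ending inventory: 75 @ $12 + 110 @ $16 + 48 @ $18 = $3,524

COGS = $5,731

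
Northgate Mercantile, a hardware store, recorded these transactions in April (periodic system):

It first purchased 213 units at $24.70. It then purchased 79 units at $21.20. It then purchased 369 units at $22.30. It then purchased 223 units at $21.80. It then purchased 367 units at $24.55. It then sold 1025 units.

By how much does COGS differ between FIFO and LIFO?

$11.60

FIFO COGS: 213 @ $24.70 + 79 @ $21.20 + 369 @ $22.30 + 223 @ $21.80 + 141 @ $24.55 = $23,487.55
LIFO COGS: 367 @ $24.55 + 223 @ $21.80 + 369 @ $22.30 + 66 @ $21.20 = $23,499.15
Difference = |$23,487.55 − $23,499.15| = $11.60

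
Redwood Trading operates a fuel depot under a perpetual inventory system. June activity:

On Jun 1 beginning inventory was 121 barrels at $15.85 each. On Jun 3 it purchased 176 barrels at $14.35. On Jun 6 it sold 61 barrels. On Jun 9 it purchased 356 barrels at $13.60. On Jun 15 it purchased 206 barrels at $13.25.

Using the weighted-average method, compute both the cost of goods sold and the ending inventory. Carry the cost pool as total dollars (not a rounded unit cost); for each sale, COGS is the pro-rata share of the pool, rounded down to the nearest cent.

COGS = $912.62; ending inventory = $11,101.93

After Jun 1: 121 on hand, pool $1,917.85 (≈ $15.8500 each)
After Jun 3: 297 on hand, pool $4,443.45 (≈ $14.9611 each)
Jun 6, sell 61: 61/297 × $4,443.45 → $912.62
After Jun 9: 592 on hand, pool $8,372.43 (≈ $14.1426 each)
After Jun 15: 798 on hand, pool $11,101.93 (≈ $13.9122 each)
Ending inventory (cost pool remaining) = $11,101.93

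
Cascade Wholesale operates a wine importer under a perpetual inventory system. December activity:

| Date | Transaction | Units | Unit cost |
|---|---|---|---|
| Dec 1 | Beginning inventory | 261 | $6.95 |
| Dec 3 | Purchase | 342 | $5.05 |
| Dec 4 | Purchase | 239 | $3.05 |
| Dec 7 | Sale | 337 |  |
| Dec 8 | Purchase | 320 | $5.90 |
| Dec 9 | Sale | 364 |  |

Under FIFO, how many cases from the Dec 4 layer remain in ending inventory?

141

Dec 7, 337 sold [FIFO — oldest first]: 261 @ $6.95 + 76 @ $5.05 = $2,197.75
Dec 9, 364 sold [FIFO — oldest first]: 266 @ $5.05 + 98 @ $3.05 = $1,642.20
Total COGS = $2,197.75 + $1,642.20 = $3,839.95
Ending inventory: 141 @ $3.05 + 320 @ $5.90 = $2,318.05
Check: goods available $6,158.00 = COGS $3,839.95 + ending $2,318.05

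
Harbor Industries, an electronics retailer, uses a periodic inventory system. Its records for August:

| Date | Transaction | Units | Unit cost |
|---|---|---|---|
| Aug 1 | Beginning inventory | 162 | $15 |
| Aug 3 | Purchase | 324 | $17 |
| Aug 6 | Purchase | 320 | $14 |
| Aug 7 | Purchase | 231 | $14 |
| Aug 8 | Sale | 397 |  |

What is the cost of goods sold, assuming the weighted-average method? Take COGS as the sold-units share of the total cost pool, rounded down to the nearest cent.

COGS = $5,992.13

Aug 8, sell 397: 397/1037 × $15,652.00 → $5,992.13
Ending inventory (cost pool remaining) = $9,659.87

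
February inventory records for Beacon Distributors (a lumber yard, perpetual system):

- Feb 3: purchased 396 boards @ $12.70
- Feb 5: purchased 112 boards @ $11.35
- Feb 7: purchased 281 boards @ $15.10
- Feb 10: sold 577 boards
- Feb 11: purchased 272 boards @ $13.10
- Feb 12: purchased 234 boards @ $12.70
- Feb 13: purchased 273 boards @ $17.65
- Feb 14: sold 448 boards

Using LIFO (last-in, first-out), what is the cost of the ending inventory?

Feb 10, 577 sold [LIFO — newest first]: 281 @ $15.10 + 112 @ $11.35 + 184 @ $12.70 = $7,851.10
Feb 14, 448 sold [LIFO — newest first]: 273 @ $17.65 + 175 @ $12.70 = $7,040.95
Total COGS = $7,851.10 + $7,040.95 = $14,892.05
Ending inventory: 212 @ $12.70 + 272 @ $13.10 + 59 @ $12.70 = $7,004.90

Ending inventory = $7,004.90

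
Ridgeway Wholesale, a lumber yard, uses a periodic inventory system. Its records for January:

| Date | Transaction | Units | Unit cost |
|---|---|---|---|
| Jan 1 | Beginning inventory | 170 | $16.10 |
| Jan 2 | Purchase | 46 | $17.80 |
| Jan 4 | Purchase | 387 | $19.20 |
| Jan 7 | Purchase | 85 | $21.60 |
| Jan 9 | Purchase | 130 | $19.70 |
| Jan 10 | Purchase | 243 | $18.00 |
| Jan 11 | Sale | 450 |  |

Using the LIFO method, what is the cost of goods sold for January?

Jan 11, 450 sold [LIFO — newest first]: 243 @ $18.00 + 130 @ $19.70 + 77 @ $21.60 = $8,598.20
Ending inventory: 170 @ $16.10 + 46 @ $17.80 + 387 @ $19.20 + 8 @ $21.60 = $11,159.00
Check: goods available $19,757.20 = COGS $8,598.20 + ending $11,159.00

COGS = $8,598.20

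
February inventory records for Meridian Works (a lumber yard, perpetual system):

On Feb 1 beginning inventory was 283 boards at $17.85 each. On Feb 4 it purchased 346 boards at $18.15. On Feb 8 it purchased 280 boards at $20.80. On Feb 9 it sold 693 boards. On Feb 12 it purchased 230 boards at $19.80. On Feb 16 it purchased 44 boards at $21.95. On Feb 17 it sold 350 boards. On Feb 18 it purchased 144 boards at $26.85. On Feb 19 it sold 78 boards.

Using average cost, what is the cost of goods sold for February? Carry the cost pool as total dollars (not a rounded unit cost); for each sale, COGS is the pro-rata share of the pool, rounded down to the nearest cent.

After Feb 1: 283 on hand, pool $5,051.55 (≈ $17.8500 each)
After Feb 4: 629 on hand, pool $11,331.45 (≈ $18.0150 each)
After Feb 8: 909 on hand, pool $17,155.45 (≈ $18.8729 each)
Feb 9, sell 693: 693/909 × $17,155.45 → $13,078.90
After Feb 12: 446 on hand, pool $8,630.55 (≈ $19.3510 each)
After Feb 16: 490 on hand, pool $9,596.35 (≈ $19.5844 each)
Feb 17, sell 350: 350/490 × $9,596.35 → $6,854.53
After Feb 18: 284 on hand, pool $6,608.22 (≈ $23.2684 each)
Feb 19, sell 78: 78/284 × $6,608.22 → $1,814.93
Total COGS = $13,078.90 + $6,854.53 + $1,814.93 = $21,748.36
Ending inventory (cost pool remaining) = $4,793.29

COGS = $21,748.36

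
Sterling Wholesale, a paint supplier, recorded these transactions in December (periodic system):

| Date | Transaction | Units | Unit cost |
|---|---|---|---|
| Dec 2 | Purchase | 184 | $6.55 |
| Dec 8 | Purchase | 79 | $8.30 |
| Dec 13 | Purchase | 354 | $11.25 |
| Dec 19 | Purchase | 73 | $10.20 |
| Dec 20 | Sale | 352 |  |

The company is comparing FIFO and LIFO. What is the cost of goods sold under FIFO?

FIFO COGS: 184 @ $6.55 + 79 @ $8.30 + 89 @ $11.25 = $2,862.15
LIFO COGS: 73 @ $10.20 + 279 @ $11.25 = $3,883.35

COGS = $2,862.15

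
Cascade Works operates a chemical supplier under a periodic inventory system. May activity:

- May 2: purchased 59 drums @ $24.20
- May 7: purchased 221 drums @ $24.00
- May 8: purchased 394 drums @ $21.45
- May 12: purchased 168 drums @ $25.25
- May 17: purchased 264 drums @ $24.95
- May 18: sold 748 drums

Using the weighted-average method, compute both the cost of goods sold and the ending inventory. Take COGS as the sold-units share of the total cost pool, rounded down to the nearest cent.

May 18, sell 748: 748/1106 × $26,011.90 → $17,592.13
Ending inventory (cost pool remaining) = $8,419.77

COGS = $17,592.13; ending inventory = $8,419.77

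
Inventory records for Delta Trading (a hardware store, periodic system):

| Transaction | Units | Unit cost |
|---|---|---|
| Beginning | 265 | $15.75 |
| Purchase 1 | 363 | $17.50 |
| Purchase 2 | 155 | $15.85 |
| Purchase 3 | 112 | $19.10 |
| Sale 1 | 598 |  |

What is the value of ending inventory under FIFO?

Sale 1 (598) [FIFO — oldest first]: 265 @ $15.75 + 333 @ $17.50 = $10,001.25
Ending inventory: 30 @ $17.50 + 155 @ $15.85 + 112 @ $19.10 = $5,120.95

Ending inventory = $5,120.95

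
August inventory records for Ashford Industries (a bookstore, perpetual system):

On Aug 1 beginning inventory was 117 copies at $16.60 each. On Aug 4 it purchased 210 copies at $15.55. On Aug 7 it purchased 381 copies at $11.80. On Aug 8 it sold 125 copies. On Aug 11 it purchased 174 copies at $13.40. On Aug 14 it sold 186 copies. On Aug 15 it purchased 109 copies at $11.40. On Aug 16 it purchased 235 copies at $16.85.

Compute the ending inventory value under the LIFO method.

Aug 8, 125 sold [LIFO — newest first]: 125 @ $11.80 = $1,475.00
Aug 14, 186 sold [LIFO — newest first]: 174 @ $13.40 + 12 @ $11.80 = $2,473.20
Total COGS = $1,475.00 + $2,473.20 = $3,948.20
Ending inventory: 117 @ $16.60 + 210 @ $15.55 + 244 @ $11.80 + 109 @ $11.40 + 235 @ $16.85 = $13,289.25

Ending inventory = $13,289.25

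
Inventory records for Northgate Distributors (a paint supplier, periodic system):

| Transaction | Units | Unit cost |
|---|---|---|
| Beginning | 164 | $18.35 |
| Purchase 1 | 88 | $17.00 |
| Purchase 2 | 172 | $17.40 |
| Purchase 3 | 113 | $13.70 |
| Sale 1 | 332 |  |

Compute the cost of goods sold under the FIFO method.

COGS = $5,897.40

Sale 1 (332) [FIFO — oldest first]: 164 @ $18.35 + 88 @ $17.00 + 80 @ $17.40 = $5,897.40
Ending inventory: 92 @ $17.40 + 113 @ $13.70 = $3,148.90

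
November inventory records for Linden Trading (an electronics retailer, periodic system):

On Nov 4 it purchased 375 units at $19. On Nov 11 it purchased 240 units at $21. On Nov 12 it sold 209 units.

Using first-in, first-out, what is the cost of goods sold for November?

COGS = $3,971

Nov 12, 209 sold [FIFO — oldest first]: 209 @ $19 = $3,971
Ending inventory: 166 @ $19 + 240 @ $21 = $8,194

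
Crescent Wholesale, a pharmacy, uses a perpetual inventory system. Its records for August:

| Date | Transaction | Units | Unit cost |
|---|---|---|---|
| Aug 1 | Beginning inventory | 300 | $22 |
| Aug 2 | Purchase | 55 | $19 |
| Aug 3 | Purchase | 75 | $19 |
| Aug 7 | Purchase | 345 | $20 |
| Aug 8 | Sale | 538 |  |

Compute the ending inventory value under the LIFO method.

Aug 8, 538 sold [LIFO — newest first]: 345 @ $20 + 75 @ $19 + 55 @ $19 + 63 @ $22 = $10,756
Ending inventory: 237 @ $22 = $5,214

Ending inventory = $5,214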